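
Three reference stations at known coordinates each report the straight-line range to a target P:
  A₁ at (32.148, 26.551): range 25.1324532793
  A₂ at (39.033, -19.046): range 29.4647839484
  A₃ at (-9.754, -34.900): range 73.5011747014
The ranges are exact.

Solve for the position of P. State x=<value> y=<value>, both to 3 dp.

eq1: (x − 32.148)² + (y − 26.551)² = 25.1324532793²
eq2: (x − 39.033)² + (y + 19.046)² = 29.4647839484²
eq3: (x + 9.754)² + (y + 34.900)² = 73.5011747014²
eq2−eq3, eq2−eq1 (x²,y² cancel):
  -97.574·x − 31.708·y = -5107.423878
  -13.770·x + 91.194·y = 88.657585
det = -97.574·91.194 − -31.708·-13.770 = -9334.782516
x = (-5107.423878·91.194 − -31.708·88.657585) / -9334.782516 = 49.594649
y = (-97.574·88.657585 − -5107.423878·-13.770) / -9334.782516 = 8.460819

x=49.595 y=8.461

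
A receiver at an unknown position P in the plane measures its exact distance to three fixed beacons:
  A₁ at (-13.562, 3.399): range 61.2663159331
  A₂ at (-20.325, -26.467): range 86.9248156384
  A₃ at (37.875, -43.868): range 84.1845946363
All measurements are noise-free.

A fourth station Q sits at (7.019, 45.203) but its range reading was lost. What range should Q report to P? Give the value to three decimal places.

eq1: (x + 13.562)² + (y − 3.399)² = 61.2663159331²
eq2: (x + 20.325)² + (y + 26.467)² = 86.9248156384²
eq3: (x − 37.875)² + (y + 43.868)² = 84.1845946363²
eq3−eq2, eq3−eq1 (x²,y² cancel):
  -116.400·x + 34.802·y = -2714.186935
  -102.874·x + 94.534·y = 170.048502
det = -116.400·94.534 − 34.802·-102.874 = -7423.536652
x = (-2714.186935·94.534 − 34.802·170.048502) / -7423.536652 = 35.360636
y = (-116.400·170.048502 − -2714.186935·-102.874) / -7423.536652 = 40.279038
|P − Q| = √((35.360636 − 7.019)² + (40.279038 − 45.203)²) = 28.766191

28.766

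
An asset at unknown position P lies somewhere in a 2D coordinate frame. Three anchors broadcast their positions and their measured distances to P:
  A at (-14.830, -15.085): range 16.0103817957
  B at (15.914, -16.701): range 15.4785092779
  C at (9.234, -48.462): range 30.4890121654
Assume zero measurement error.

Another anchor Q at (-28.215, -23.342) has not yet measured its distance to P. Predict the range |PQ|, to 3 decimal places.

29.150

eq1: (x + 14.830)² + (y + 15.085)² = 16.0103817957²
eq2: (x − 15.914)² + (y + 16.701)² = 15.4785092779²
eq3: (x − 9.234)² + (y + 48.462)² = 30.4890121654²
eq1−eq2, eq1−eq3 (x²,y² cancel):
  61.488·x − 3.232·y = 101.440748
  48.128·x − 66.754·y = 1313.098537
det = 61.488·-66.754 − -3.232·48.128 = -3949.020256
x = (101.440748·-66.754 − -3.232·1313.098537) / -3949.020256 = 0.640068
y = (61.488·1313.098537 − 101.440748·48.128) / -3949.020256 = -19.209236
|P − Q| = √((0.640068 − -28.215)² + (-19.209236 − -23.342)²) = 29.149523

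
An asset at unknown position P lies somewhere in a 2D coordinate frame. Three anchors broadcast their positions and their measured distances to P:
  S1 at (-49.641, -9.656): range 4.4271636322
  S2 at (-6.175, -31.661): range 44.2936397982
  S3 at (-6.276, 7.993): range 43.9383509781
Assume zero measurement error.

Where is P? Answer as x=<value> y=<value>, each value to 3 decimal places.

x=-45.634 y=-11.539

eq1: (x + 49.641)² + (y + 9.656)² = 4.4271636322²
eq2: (x + 6.175)² + (y + 31.661)² = 44.2936397982²
eq3: (x + 6.276)² + (y − 7.993)² = 43.9383509781²
eq1−eq2, eq1−eq3 (x²,y² cancel):
  86.932·x − 44.010·y = -3459.244420
  86.730·x + 35.298·y = -4365.169901
det = 86.932·35.298 − -44.010·86.730 = 6885.513036
x = (-3459.244420·35.298 − -44.010·-4365.169901) / 6885.513036 = -45.634296
y = (86.932·-4365.169901 − -3459.244420·86.730) / 6885.513036 = -11.539108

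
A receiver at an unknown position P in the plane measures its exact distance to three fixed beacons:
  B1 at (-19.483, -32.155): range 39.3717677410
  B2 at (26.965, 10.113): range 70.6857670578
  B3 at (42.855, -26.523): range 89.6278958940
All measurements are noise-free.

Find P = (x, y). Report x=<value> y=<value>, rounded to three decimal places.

x=-42.917 y=-0.517

eq1: (x + 19.483)² + (y + 32.155)² = 39.3717677410²
eq2: (x − 26.965)² + (y − 10.113)² = 70.6857670578²
eq3: (x − 42.855)² + (y + 26.523)² = 89.6278958940²
eq2−eq1, eq2−eq3 (x²,y² cancel):
  -92.896·x − 84.536·y = 4030.488889
  31.780·x − 73.272·y = -1326.045498
det = -92.896·-73.272 − -84.536·31.780 = 9493.229792
x = (4030.488889·-73.272 − -84.536·-1326.045498) / 9493.229792 = -42.916960
y = (-92.896·-1326.045498 − 4030.488889·31.780) / 9493.229792 = -0.516643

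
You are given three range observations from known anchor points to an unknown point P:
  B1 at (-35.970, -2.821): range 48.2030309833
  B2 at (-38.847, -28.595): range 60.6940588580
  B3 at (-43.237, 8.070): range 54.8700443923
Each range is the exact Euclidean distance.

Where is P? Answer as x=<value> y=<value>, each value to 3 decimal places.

eq1: (x + 35.970)² + (y + 2.821)² = 48.2030309833²
eq2: (x + 38.847)² + (y + 28.595)² = 60.6940588580²
eq3: (x + 43.237)² + (y − 8.070)² = 54.8700443923²
eq1−eq3, eq1−eq2 (x²,y² cancel):
  -14.534·x + 21.782·y = -54.425448
  -5.754·x − 51.548·y = -335.272092
det = -14.534·-51.548 − 21.782·-5.754 = 874.532260
x = (-54.425448·-51.548 − 21.782·-335.272092) / 874.532260 = 11.558658
y = (-14.534·-335.272092 − -54.425448·-5.754) / 874.532260 = 5.213851

x=11.559 y=5.214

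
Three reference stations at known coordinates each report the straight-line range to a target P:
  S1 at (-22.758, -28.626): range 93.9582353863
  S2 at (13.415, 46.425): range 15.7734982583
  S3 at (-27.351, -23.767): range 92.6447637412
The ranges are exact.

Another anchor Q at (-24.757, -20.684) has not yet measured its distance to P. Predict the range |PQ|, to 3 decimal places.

eq1: (x + 22.758)² + (y + 28.626)² = 93.9582353863²
eq2: (x − 13.415)² + (y − 46.425)² = 15.7734982583²
eq3: (x + 27.351)² + (y + 23.767)² = 92.6447637412²
eq2−eq1, eq2−eq3 (x²,y² cancel):
  -72.346·x − 150.102·y = -9577.215160
  -81.532·x − 140.384·y = -9356.544361
det = -72.346·-140.384 − -150.102·-81.532 = -2081.895400
x = (-9577.215160·-140.384 − -150.102·-9356.544361) / -2081.895400 = 28.795034
y = (-72.346·-9356.544361 − -9577.215160·-81.532) / -2081.895400 = 49.926114
|P − Q| = √((28.795034 − -24.757)² + (49.926114 − -20.684)²) = 88.620588

88.621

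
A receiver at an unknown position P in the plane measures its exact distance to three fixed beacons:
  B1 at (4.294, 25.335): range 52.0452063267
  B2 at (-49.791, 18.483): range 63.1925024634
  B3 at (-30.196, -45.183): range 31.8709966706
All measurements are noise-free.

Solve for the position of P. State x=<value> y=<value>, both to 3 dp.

x=-4.815 y=-25.907

eq1: (x − 4.294)² + (y − 25.335)² = 52.0452063267²
eq2: (x + 49.791)² + (y − 18.483)² = 63.1925024634²
eq3: (x + 30.196)² + (y + 45.183)² = 31.8709966706²
eq2−eq3, eq2−eq1 (x²,y² cancel):
  39.190·x − 127.332·y = 3110.068874
  108.170·x + 13.704·y = -875.875443
det = 39.190·13.704 − -127.332·108.170 = 14310.562200
x = (3110.068874·13.704 − -127.332·-875.875443) / 14310.562200 = -4.815086
y = (39.190·-875.875443 − 3110.068874·108.170) / 14310.562200 = -25.906858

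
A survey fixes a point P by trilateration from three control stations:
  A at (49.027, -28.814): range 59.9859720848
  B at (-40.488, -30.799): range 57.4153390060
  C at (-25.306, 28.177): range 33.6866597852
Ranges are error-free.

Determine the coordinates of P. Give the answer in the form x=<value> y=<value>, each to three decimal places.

eq1: (x − 49.027)² + (y + 28.814)² = 59.9859720848²
eq2: (x + 40.488)² + (y + 30.799)² = 57.4153390060²
eq3: (x + 25.306)² + (y − 28.177)² = 33.6866597852²
eq2−eq1, eq2−eq3 (x²,y² cancel):
  179.030·x + 3.970·y = 344.241086
  30.364·x + 117.952·y = 1008.210526
det = 179.030·117.952 − 3.970·30.364 = 20996.401480
x = (344.241086·117.952 − 3.970·1008.210526) / 20996.401480 = 1.743219
y = (179.030·1008.210526 − 344.241086·30.364) / 20996.401480 = 8.098883

x=1.743 y=8.099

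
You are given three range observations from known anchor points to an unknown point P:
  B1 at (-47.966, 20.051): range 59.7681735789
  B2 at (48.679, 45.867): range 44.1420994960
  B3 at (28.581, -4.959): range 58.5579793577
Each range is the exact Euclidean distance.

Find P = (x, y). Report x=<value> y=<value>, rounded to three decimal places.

eq1: (x + 47.966)² + (y − 20.051)² = 59.7681735789²
eq2: (x − 48.679)² + (y − 45.867)² = 44.1420994960²
eq3: (x − 28.581)² + (y + 4.959)² = 58.5579793577²
eq2−eq3, eq2−eq1 (x²,y² cancel):
  -40.196·x − 101.652·y = -5112.473487
  -193.290·x − 51.632·y = -3394.356598
det = -40.196·-51.632 − -101.652·-193.290 = -17572.915208
x = (-5112.473487·-51.632 − -101.652·-3394.356598) / -17572.915208 = 4.613686
y = (-40.196·-3394.356598 − -5112.473487·-193.290) / -17572.915208 = 48.469502

x=4.614 y=48.470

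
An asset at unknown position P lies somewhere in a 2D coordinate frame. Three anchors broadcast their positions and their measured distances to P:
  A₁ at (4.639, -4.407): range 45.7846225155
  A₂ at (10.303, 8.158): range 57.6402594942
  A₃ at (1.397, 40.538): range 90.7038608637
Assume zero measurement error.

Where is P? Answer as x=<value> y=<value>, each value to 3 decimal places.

eq1: (x − 4.639)² + (y + 4.407)² = 45.7846225155²
eq2: (x − 10.303)² + (y − 8.158)² = 57.6402594942²
eq3: (x − 1.397)² + (y − 40.538)² = 90.7038608637²
eq3−eq1, eq3−eq2 (x²,y² cancel):
  6.484·x − 89.890·y = 4526.619634
  17.812·x − 64.760·y = 3432.214581
det = 6.484·-64.760 − -89.890·17.812 = 1181.216840
x = (4526.619634·-64.760 − -89.890·3432.214581) / 1181.216840 = 13.018678
y = (6.484·3432.214581 − 4526.619634·17.812) / 1181.216840 = -49.418250

x=13.019 y=-49.418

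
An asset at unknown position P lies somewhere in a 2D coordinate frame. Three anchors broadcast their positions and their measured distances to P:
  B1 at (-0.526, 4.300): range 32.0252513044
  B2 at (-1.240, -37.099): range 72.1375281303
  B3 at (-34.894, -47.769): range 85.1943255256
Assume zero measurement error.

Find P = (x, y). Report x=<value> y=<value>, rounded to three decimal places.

eq1: (x + 0.526)² + (y − 4.300)² = 32.0252513044²
eq2: (x + 1.240)² + (y + 37.099)² = 72.1375281303²
eq3: (x + 34.894)² + (y + 47.769)² = 85.1943255256²
eq1−eq3, eq1−eq2 (x²,y² cancel):
  -68.736·x − 104.138·y = -2751.754460
  -1.428·x − 82.798·y = -2819.099519
det = -68.736·-82.798 − -104.138·-1.428 = 5542.494264
x = (-2751.754460·-82.798 − -104.138·-2819.099519) / 5542.494264 = -11.860296
y = (-68.736·-2819.099519 − -2751.754460·-1.428) / 5542.494264 = 34.252470

x=-11.860 y=34.252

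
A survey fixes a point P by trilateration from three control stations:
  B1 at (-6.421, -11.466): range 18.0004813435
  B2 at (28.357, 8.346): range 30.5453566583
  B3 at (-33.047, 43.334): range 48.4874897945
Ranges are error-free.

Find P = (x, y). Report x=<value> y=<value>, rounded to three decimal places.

eq1: (x + 6.421)² + (y + 11.466)² = 18.0004813435²
eq2: (x − 28.357)² + (y − 8.346)² = 30.5453566583²
eq3: (x + 33.047)² + (y − 43.334)² = 48.4874897945²
eq2−eq1, eq2−eq3 (x²,y² cancel):
  -69.556·x − 39.624·y = -92.075283
  -122.808·x + 69.976·y = 678.146747
det = -69.556·69.976 − -39.624·-122.808 = -9733.394848
x = (-92.075283·69.976 − -39.624·678.146747) / -9733.394848 = -2.098736
y = (-69.556·678.146747 − -92.075283·-122.808) / -9733.394848 = 6.007848

x=-2.099 y=6.008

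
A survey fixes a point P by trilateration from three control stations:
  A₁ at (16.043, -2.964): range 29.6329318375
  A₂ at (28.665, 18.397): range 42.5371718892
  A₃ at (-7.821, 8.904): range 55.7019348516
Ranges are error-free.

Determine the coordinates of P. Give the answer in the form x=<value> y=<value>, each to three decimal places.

x=37.724 y=-23.164

eq1: (x − 16.043)² + (y + 2.964)² = 29.6329318375²
eq2: (x − 28.665)² + (y − 18.397)² = 42.5371718892²
eq3: (x + 7.821)² + (y − 8.904)² = 55.7019348516²
eq3−eq1, eq3−eq2 (x²,y² cancel):
  47.728·x − 23.736·y = 2350.308785
  72.972·x + 18.986·y = 2312.977131
det = 47.728·18.986 − -23.736·72.972 = 2638.227200
x = (2350.308785·18.986 − -23.736·2312.977131) / 2638.227200 = 37.723737
y = (47.728·2312.977131 − 2350.308785·72.972) / 2638.227200 = -23.164404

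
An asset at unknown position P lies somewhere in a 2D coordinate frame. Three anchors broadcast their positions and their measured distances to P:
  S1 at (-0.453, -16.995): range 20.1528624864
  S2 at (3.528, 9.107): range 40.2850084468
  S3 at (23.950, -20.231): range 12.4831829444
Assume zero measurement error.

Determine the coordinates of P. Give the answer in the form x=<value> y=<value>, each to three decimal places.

x=15.450 y=-29.373

eq1: (x + 0.453)² + (y + 16.995)² = 20.1528624864²
eq2: (x − 3.528)² + (y − 9.107)² = 40.2850084468²
eq3: (x − 23.950)² + (y + 20.231)² = 12.4831829444²
eq3−eq2, eq3−eq1 (x²,y² cancel):
  -40.844·x + 58.676·y = -2354.563677
  -48.806·x + 6.472·y = -944.168637
det = -40.844·6.472 − 58.676·-48.806 = 2599.398488
x = (-2354.563677·6.472 − 58.676·-944.168637) / 2599.398488 = 15.450229
y = (-40.844·-944.168637 − -2354.563677·-48.806) / 2599.398488 = -29.373415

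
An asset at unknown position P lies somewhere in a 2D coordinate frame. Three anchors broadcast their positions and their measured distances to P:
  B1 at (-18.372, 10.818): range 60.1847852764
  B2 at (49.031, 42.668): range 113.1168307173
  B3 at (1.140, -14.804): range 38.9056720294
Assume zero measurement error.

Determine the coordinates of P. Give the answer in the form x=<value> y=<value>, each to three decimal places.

x=-16.764 y=-49.345

eq1: (x + 18.372)² + (y − 10.818)² = 60.1847852764²
eq2: (x − 49.031)² + (y − 42.668)² = 113.1168307173²
eq3: (x − 1.140)² + (y + 14.804)² = 38.9056720294²
eq3−eq1, eq3−eq2 (x²,y² cancel):
  -39.024·x + 51.244·y = -1874.455571
  95.782·x + 114.944·y = -7277.626906
det = -39.024·114.944 − 51.244·95.782 = -9393.827464
x = (-1874.455571·114.944 − 51.244·-7277.626906) / -9393.827464 = -16.763911
y = (-39.024·-7277.626906 − -1874.455571·95.782) / -9393.827464 = -49.345298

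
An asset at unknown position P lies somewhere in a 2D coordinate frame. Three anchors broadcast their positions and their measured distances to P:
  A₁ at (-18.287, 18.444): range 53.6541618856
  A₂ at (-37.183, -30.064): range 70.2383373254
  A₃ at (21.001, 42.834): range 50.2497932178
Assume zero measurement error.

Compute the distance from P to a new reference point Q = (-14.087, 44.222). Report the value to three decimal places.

eq1: (x + 18.287)² + (y − 18.444)² = 53.6541618856²
eq2: (x + 37.183)² + (y + 30.064)² = 70.2383373254²
eq3: (x − 21.001)² + (y − 42.834)² = 50.2497932178²
eq1−eq2, eq1−eq3 (x²,y² cancel):
  -37.792·x − 97.016·y = -442.830863
  78.576·x + 48.780·y = 1954.925421
det = -37.792·48.780 − -97.016·78.576 = 5779.635456
x = (-442.830863·48.780 − -97.016·1954.925421) / 5779.635456 = 29.077570
y = (-37.792·1954.925421 − -442.830863·78.576) / 5779.635456 = -6.762479
|P − Q| = √((29.077570 − -14.087)² + (-6.762479 − 44.222)²) = 66.802674

66.803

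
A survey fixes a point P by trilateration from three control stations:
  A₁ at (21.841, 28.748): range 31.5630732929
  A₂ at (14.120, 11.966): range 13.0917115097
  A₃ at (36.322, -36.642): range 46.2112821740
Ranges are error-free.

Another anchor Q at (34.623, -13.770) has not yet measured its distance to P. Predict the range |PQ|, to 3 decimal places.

eq1: (x − 21.841)² + (y − 28.748)² = 31.5630732929²
eq2: (x − 14.120)² + (y − 11.966)² = 13.0917115097²
eq3: (x − 36.322)² + (y + 36.642)² = 46.2112821740²
eq3−eq1, eq3−eq2 (x²,y² cancel):
  -28.962·x + 130.780·y = -219.192059
  -44.404·x + 97.216·y = -355.274602
det = -28.962·97.216 − 130.780·-44.404 = 2991.585328
x = (-219.192059·97.216 − 130.780·-355.274602) / 2991.585328 = 8.408197
y = (-28.962·-355.274602 − -219.192059·-44.404) / 2991.585328 = 0.186008
|P − Q| = √((8.408197 − 34.623)² + (0.186008 − -13.770)²) = 29.698250

29.698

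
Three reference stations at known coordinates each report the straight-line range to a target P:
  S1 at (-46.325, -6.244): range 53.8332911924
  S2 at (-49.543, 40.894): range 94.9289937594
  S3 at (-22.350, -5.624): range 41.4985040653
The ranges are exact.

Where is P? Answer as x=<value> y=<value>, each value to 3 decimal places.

eq1: (x + 46.325)² + (y + 6.244)² = 53.8332911924²
eq2: (x + 49.543)² + (y − 40.894)² = 94.9289937594²
eq3: (x + 22.350)² + (y + 5.624)² = 41.4985040653²
eq2−eq3, eq2−eq1 (x²,y² cancel):
  54.386·x − 93.036·y = 3693.711808
  6.436·x − 94.276·y = 4171.655692
det = 54.386·-94.276 − -93.036·6.436 = -4528.514840
x = (3693.711808·-94.276 − -93.036·4171.655692) / -4528.514840 = -8.807697
y = (54.386·4171.655692 − 3693.711808·6.436) / -4528.514840 = -44.850673

x=-8.808 y=-44.851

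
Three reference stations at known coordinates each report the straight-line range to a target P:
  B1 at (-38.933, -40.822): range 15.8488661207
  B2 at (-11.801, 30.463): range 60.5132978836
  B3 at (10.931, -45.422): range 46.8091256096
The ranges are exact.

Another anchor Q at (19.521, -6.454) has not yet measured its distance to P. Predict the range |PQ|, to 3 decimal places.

eq1: (x + 38.933)² + (y + 40.822)² = 15.8488661207²
eq2: (x + 11.801)² + (y − 30.463)² = 60.5132978836²
eq3: (x − 10.931)² + (y + 45.422)² = 46.8091256096²
eq2−eq3, eq2−eq1 (x²,y² cancel):
  45.464·x − 151.770·y = 2586.151855
  -54.264·x − 142.570·y = 5525.628866
det = 45.464·-142.570 − -151.770·-54.264 = -14717.449760
x = (2586.151855·-142.570 − -151.770·5525.628866) / -14717.449760 = -31.929243
y = (45.464·5525.628866 − 2586.151855·-54.264) / -14717.449760 = -26.604618
|P − Q| = √((-31.929243 − 19.521)² + (-26.604618 − -6.454)²) = 55.255542

55.256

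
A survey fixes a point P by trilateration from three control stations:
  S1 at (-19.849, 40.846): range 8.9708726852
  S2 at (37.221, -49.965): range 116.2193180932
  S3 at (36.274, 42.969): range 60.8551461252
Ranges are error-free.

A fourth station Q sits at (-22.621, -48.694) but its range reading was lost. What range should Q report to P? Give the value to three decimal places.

eq1: (x + 19.849)² + (y − 40.846)² = 8.9708726852²
eq2: (x − 37.221)² + (y + 49.965)² = 116.2193180932²
eq3: (x − 36.274)² + (y − 42.969)² = 60.8551461252²
eq1−eq2, eq1−eq3 (x²,y² cancel):
  114.140·x − 181.622·y = -11606.927792
  112.246·x + 4.246·y = -2523.112733
det = 114.140·4.246 − -181.622·112.246 = 20870.981452
x = (-11606.927792·4.246 − -181.622·-2523.112733) / 20870.981452 = -24.317773
y = (114.140·-2523.112733 − -11606.927792·112.246) / 20870.981452 = 48.624600
|P − Q| = √((-24.317773 − -22.621)² + (48.624600 − -48.694)²) = 97.333391

97.333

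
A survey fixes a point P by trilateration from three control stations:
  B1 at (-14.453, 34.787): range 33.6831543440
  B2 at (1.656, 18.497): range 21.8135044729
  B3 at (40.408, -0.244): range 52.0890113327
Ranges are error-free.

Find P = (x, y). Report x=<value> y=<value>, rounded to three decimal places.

eq1: (x + 14.453)² + (y − 34.787)² = 33.6831543440²
eq2: (x − 1.656)² + (y − 18.497)² = 21.8135044729²
eq3: (x − 40.408)² + (y + 0.244)² = 52.0890113327²
eq1−eq3, eq1−eq2 (x²,y² cancel):
  109.722·x − 70.062·y = -1364.868793
  32.218·x − 32.580·y = -415.417324
det = 109.722·-32.580 − -70.062·32.218 = -1317.485244
x = (-1364.868793·-32.580 − -70.062·-415.417324) / -1317.485244 = -11.660439
y = (109.722·-415.417324 − -1364.868793·32.218) / -1317.485244 = 1.219806

x=-11.660 y=1.220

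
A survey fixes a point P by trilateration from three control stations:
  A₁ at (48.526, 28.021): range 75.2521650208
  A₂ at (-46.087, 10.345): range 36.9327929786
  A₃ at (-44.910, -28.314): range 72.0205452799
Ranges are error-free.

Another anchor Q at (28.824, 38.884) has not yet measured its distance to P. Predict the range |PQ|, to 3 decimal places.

eq1: (x − 48.526)² + (y − 28.021)² = 75.2521650208²
eq2: (x + 46.087)² + (y − 10.345)² = 36.9327929786²
eq3: (x + 44.910)² + (y + 28.314)² = 72.0205452799²
eq3−eq1, eq3−eq2 (x²,y² cancel):
  186.872·x + 112.670·y = -154.570977
  -2.354·x + 77.318·y = 3235.367643
det = 186.872·77.318 − 112.670·-2.354 = 14713.794476
x = (-154.570977·77.318 − 112.670·3235.367643) / 14713.794476 = -25.586873
y = (186.872·3235.367643 − -154.570977·-2.354) / 14713.794476 = 41.065937
|P − Q| = √((-25.586873 − 28.824)² + (41.065937 − 38.884)²) = 54.454605

54.455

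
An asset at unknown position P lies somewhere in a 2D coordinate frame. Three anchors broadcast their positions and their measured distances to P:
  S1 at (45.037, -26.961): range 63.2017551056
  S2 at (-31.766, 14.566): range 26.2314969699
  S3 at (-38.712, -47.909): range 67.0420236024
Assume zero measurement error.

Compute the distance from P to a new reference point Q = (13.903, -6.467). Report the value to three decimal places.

26.054

eq1: (x − 45.037)² + (y + 26.961)² = 63.2017551056²
eq2: (x + 31.766)² + (y − 14.566)² = 26.2314969699²
eq3: (x + 38.712)² + (y + 47.909)² = 67.0420236024²
eq2−eq1, eq2−eq3 (x²,y² cancel):
  153.606·x − 83.054·y = -1772.390637
  -13.892·x − 124.950·y = -1233.897382
det = 153.606·-124.950 − -83.054·-13.892 = -20346.855868
x = (-1772.390637·-124.950 − -83.054·-1233.897382) / -20346.855868 = -5.847591
y = (153.606·-1233.897382 − -1772.390637·-13.892) / -20346.855868 = 10.525267
|P − Q| = √((-5.847591 − 13.903)² + (10.525267 − -6.467)²) = 26.054232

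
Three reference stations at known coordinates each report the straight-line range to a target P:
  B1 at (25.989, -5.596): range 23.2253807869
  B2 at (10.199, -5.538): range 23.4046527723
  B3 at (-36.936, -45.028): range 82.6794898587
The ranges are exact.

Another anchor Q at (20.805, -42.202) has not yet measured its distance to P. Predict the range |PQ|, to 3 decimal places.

58.618

eq1: (x − 25.989)² + (y + 5.596)² = 23.2253807869²
eq2: (x − 10.199)² + (y + 5.538)² = 23.4046527723²
eq3: (x + 36.936)² + (y + 45.028)² = 82.6794898587²
eq1−eq3, eq1−eq2 (x²,y² cancel):
  -125.850·x − 78.864·y = -3611.434188
  -31.580·x + 0.116·y = -580.413751
det = -125.850·0.116 − -78.864·-31.580 = -2505.123720
x = (-3611.434188·0.116 − -78.864·-580.413751) / -2505.123720 = 18.439279
y = (-125.850·-580.413751 − -3611.434188·-31.580) / -2505.123720 = 16.368062
|P − Q| = √((18.439279 − 20.805)² + (16.368062 − -42.202)²) = 58.617820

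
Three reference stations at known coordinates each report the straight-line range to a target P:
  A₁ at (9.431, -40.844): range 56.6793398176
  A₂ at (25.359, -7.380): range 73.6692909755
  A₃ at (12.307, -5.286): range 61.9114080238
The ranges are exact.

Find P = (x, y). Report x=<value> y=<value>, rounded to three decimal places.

x=-45.587 y=-27.224

eq1: (x − 9.431)² + (y + 40.844)² = 56.6793398176²
eq2: (x − 25.359)² + (y + 7.380)² = 73.6692909755²
eq3: (x − 12.307)² + (y + 5.286)² = 61.9114080238²
eq2−eq1, eq2−eq3 (x²,y² cancel):
  -31.856·x − 66.928·y = 3274.249687
  -26.104·x + 4.188·y = 1076.002753
det = -31.856·4.188 − -66.928·-26.104 = -1880.501440
x = (3274.249687·4.188 − -66.928·1076.002753) / -1880.501440 = -45.587452
y = (-31.856·1076.002753 − 3274.249687·-26.104) / -1880.501440 = -27.223521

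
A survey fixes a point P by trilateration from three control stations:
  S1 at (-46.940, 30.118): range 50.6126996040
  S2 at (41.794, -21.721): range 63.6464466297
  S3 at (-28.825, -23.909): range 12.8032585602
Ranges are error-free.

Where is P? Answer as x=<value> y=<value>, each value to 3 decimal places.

eq1: (x + 46.940)² + (y − 30.118)² = 50.6126996040²
eq2: (x − 41.794)² + (y + 21.721)² = 63.6464466297²
eq3: (x + 28.825)² + (y + 23.909)² = 12.8032585602²
eq2−eq1, eq2−eq3 (x²,y² cancel):
  -177.468·x + 103.678·y = 2381.142054
  -141.238·x − 4.376·y = 3070.927368
det = -177.468·-4.376 − 103.678·-141.238 = 15419.873332
x = (2381.142054·-4.376 − 103.678·3070.927368) / 15419.873332 = -21.323618
y = (-177.468·3070.927368 − 2381.142054·-141.238) / 15419.873332 = -13.533418

x=-21.324 y=-13.533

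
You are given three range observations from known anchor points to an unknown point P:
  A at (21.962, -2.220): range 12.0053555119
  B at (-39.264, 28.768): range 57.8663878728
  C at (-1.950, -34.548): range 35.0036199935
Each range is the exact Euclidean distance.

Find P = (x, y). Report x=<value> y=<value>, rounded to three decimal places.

eq1: (x − 21.962)² + (y + 2.220)² = 12.0053555119²
eq2: (x + 39.264)² + (y − 28.768)² = 57.8663878728²
eq3: (x + 1.950)² + (y + 34.548)² = 35.0036199935²
eq2−eq3, eq2−eq1 (x²,y² cancel):
  74.628·x − 126.632·y = 951.372717
  122.452·x − 61.976·y = 1322.388608
det = 74.628·-61.976 − -126.632·122.452 = 10881.196736
x = (951.372717·-61.976 − -126.632·1322.388608) / 10881.196736 = 9.970819
y = (74.628·1322.388608 − 951.372717·122.452) / 10881.196736 = -1.636794

x=9.971 y=-1.637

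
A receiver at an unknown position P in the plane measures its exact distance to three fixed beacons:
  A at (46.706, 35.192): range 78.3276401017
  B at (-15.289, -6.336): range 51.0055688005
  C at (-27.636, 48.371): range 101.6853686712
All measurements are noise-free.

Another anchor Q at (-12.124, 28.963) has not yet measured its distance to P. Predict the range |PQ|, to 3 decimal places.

eq1: (x − 46.706)² + (y − 35.192)² = 78.3276401017²
eq2: (x + 15.289)² + (y + 6.336)² = 51.0055688005²
eq3: (x + 27.636)² + (y − 48.371)² = 101.6853686712²
eq2−eq3, eq2−eq1 (x²,y² cancel):
  -24.694·x + 109.414·y = -4908.742433
  123.990·x + 83.056·y = -387.622272
det = -24.694·83.056 − 109.414·123.990 = -15617.226724
x = (-4908.742433·83.056 − 109.414·-387.622272) / -15617.226724 = 23.390146
y = (-24.694·-387.622272 − -4908.742433·123.990) / -15617.226724 = -39.584936
|P − Q| = √((23.390146 − -12.124)² + (-39.584936 − 28.963)²) = 77.201516

77.202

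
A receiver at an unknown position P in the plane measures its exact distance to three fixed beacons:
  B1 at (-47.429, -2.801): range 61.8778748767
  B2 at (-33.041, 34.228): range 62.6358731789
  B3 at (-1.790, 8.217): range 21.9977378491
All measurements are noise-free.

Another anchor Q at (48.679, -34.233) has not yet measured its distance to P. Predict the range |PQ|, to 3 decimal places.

eq1: (x + 47.429)² + (y + 2.801)² = 61.8778748767²
eq2: (x + 33.041)² + (y − 34.228)² = 62.6358731789²
eq3: (x + 1.790)² + (y − 8.217)² = 21.9977378491²
eq1−eq2, eq1−eq3 (x²,y² cancel):
  28.776·x + 74.058·y = -88.473187
  91.278·x + 22.036·y = 1158.338476
det = 28.776·22.036 − 74.058·91.278 = -6125.758188
x = (-88.473187·22.036 − 74.058·1158.338476) / -6125.758188 = 14.322117
y = (28.776·1158.338476 − -88.473187·91.278) / -6125.758188 = -6.759654
|P − Q| = √((14.322117 − 48.679)² + (-6.759654 − -34.233)²) = 43.990683

43.991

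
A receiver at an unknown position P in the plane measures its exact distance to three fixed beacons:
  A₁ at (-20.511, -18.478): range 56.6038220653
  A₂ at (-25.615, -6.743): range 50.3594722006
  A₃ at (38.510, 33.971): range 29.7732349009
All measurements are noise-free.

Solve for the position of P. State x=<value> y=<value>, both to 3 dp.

eq1: (x + 20.511)² + (y + 18.478)² = 56.6038220653²
eq2: (x + 25.615)² + (y + 6.743)² = 50.3594722006²
eq3: (x − 38.510)² + (y − 33.971)² = 29.7732349009²
eq1−eq2, eq1−eq3 (x²,y² cancel):
  -10.208·x + 23.470·y = 607.374901
  118.042·x + 104.898·y = 4192.458492
det = -10.208·104.898 − 23.470·118.042 = -3841.244524
x = (607.374901·104.898 − 23.470·4192.458492) / -3841.244524 = 9.029518
y = (-10.208·4192.458492 − 607.374901·118.042) / -3841.244524 = 29.806060

x=9.030 y=29.806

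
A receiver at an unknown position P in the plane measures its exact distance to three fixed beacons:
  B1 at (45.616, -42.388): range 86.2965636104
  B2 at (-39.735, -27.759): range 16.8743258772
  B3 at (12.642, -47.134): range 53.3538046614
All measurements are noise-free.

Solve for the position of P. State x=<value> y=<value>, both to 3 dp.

x=-40.652 y=-44.608

eq1: (x − 45.616)² + (y + 42.388)² = 86.2965636104²
eq2: (x + 39.735)² + (y + 27.759)² = 16.8743258772²
eq3: (x − 12.642)² + (y + 47.134)² = 53.3538046614²
eq3−eq2, eq3−eq1 (x²,y² cancel):
  -104.754·x + 38.750·y = 2529.883784
  65.948·x + 9.492·y = -3104.340539
det = -104.754·9.492 − 38.750·65.948 = -3549.809968
x = (2529.883784·9.492 − 38.750·-3104.340539) / -3549.809968 = -40.651994
y = (-104.754·-3104.340539 − 2529.883784·65.948) / -3549.809968 = -44.608392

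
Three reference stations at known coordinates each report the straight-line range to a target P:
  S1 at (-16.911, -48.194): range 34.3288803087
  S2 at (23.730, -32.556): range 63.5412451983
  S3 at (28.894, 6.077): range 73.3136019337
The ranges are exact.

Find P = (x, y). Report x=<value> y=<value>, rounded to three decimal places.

x=-38.900 y=-21.832

eq1: (x + 16.911)² + (y + 48.194)² = 34.3288803087²
eq2: (x − 23.730)² + (y + 32.556)² = 63.5412451983²
eq3: (x − 28.894)² + (y − 6.077)² = 73.3136019337²
eq1−eq3, eq1−eq2 (x²,y² cancel):
  91.610·x + 108.542·y = -5933.262597
  81.282·x + 31.276·y = -3844.655339
det = 91.610·31.276 − 108.542·81.282 = -5957.316484
x = (-5933.262597·31.276 − 108.542·-3844.655339) / -5957.316484 = -38.899706
y = (91.610·-3844.655339 − -5933.262597·81.282) / -5957.316484 = -21.831738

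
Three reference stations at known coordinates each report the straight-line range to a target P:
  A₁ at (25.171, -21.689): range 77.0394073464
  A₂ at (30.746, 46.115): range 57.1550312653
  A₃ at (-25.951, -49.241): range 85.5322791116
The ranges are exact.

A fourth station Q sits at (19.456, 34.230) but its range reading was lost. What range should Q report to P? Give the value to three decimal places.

eq1: (x − 25.171)² + (y + 21.689)² = 77.0394073464²
eq2: (x − 30.746)² + (y − 46.115)² = 57.1550312653²
eq3: (x + 25.951)² + (y + 49.241)² = 85.5322791116²
eq1−eq3, eq1−eq2 (x²,y² cancel):
  -102.244·x − 55.104·y = 613.438034
  11.150·x + 135.608·y = 4636.290464
det = -102.244·135.608 − -55.104·11.150 = -13250.694752
x = (613.438034·135.608 − -55.104·4636.290464) / -13250.694752 = -25.558302
y = (-102.244·4636.290464 − 613.438034·11.150) / -13250.694752 = 36.290378
|P − Q| = √((-25.558302 − 19.456)² + (36.290378 − 34.230)²) = 45.061430

45.061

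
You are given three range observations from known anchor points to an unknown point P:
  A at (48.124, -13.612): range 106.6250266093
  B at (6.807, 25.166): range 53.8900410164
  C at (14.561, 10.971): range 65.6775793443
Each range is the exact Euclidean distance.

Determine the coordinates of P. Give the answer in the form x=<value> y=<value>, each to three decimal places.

x=-45.799 y=36.859

eq1: (x − 48.124)² + (y + 13.612)² = 106.6250266093²
eq2: (x − 6.807)² + (y − 25.166)² = 53.8900410164²
eq3: (x − 14.561)² + (y − 10.971)² = 65.6775793443²
eq3−eq2, eq3−eq1 (x²,y² cancel):
  -15.508·x + 28.390·y = 1756.685151
  67.126·x − 49.166·y = -4886.531513
det = -15.508·-49.166 − 28.390·67.126 = -1143.240812
x = (1756.685151·-49.166 − 28.390·-4886.531513) / -1143.240812 = -45.799141
y = (-15.508·-4886.531513 − 1756.685151·67.126) / -1143.240812 = 36.859178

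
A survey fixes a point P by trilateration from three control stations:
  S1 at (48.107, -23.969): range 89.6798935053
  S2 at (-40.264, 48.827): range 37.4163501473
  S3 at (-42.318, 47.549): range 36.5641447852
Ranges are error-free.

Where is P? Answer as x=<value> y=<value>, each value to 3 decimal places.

eq1: (x − 48.107)² + (y + 23.969)² = 89.6798935053²
eq2: (x + 40.264)² + (y − 48.827)² = 37.4163501473²
eq3: (x + 42.318)² + (y − 47.549)² = 36.5641447852²
eq3−eq1, eq3−eq2 (x²,y² cancel):
  180.850·x − 143.036·y = -7868.470730
  4.108·x + 2.556·y = -109.501474
det = 180.850·2.556 − -143.036·4.108 = 1049.844488
x = (-7868.470730·2.556 − -143.036·-109.501474) / 1049.844488 = -34.075965
y = (180.850·-109.501474 − -7868.470730·4.108) / 1049.844488 = 11.925896

x=-34.076 y=11.926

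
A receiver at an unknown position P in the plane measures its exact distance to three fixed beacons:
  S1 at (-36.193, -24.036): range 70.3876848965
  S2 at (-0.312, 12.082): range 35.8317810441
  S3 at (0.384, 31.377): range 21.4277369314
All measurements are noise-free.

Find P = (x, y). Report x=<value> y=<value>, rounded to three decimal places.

eq1: (x + 36.193)² + (y + 24.036)² = 70.3876848965²
eq2: (x + 0.312)² + (y − 12.082)² = 35.8317810441²
eq3: (x − 0.384)² + (y − 31.377)² = 21.4277369314²
eq2−eq1, eq2−eq3 (x²,y² cancel):
  -71.762·x − 72.236·y = -1928.919175
  1.392·x + 38.590·y = 1663.360140
det = -71.762·38.590 − -72.236·1.392 = -2668.743068
x = (-1928.919175·38.590 − -72.236·1663.360140) / -2668.743068 = -17.130721
y = (-71.762·1663.360140 − -1928.919175·1.392) / -2668.743068 = 43.721329

x=-17.131 y=43.721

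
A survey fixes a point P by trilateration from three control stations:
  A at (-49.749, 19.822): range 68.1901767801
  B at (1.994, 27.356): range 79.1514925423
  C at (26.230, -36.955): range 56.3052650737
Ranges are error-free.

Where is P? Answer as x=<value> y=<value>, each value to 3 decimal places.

eq1: (x + 49.749)² + (y − 19.822)² = 68.1901767801²
eq2: (x − 1.994)² + (y − 27.356)² = 79.1514925423²
eq3: (x − 26.230)² + (y + 36.955)² = 56.3052650737²
eq2−eq1, eq2−eq3 (x²,y² cancel):
  -103.486·x − 15.068·y = 3730.606475
  48.472·x − 128.622·y = 4396.034050
det = -103.486·-128.622 − -15.068·48.472 = 14040.952388
x = (3730.606475·-128.622 − -15.068·4396.034050) / 14040.952388 = -29.456593
y = (-103.486·4396.034050 − 3730.606475·48.472) / 14040.952388 = -45.278833

x=-29.457 y=-45.279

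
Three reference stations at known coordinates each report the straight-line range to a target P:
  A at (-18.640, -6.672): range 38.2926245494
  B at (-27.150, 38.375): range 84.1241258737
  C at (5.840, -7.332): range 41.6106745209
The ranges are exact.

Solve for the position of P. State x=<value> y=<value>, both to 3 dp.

x=-12.827 y=-44.521

eq1: (x + 18.640)² + (y + 6.672)² = 38.2926245494²
eq2: (x + 27.150)² + (y − 38.375)² = 84.1241258737²
eq3: (x − 5.840)² + (y + 7.332)² = 41.6106745209²
eq2−eq3, eq2−eq1 (x²,y² cancel):
  65.980·x − 91.414·y = 3223.521019
  17.020·x − 90.094·y = 3792.745518
det = 65.980·-90.094 − -91.414·17.020 = -4388.535840
x = (3223.521019·-90.094 − -91.414·3792.745518) / -4388.535840 = -12.826632
y = (65.980·3792.745518 − 3223.521019·17.020) / -4388.535840 = -44.520776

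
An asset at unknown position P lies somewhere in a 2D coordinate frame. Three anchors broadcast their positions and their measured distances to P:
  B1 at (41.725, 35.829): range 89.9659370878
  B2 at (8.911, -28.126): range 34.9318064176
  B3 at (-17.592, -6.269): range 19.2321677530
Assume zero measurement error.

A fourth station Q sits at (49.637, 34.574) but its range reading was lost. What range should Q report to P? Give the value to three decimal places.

eq1: (x − 41.725)² + (y − 35.829)² = 89.9659370878²
eq2: (x − 8.911)² + (y + 28.126)² = 34.9318064176²
eq3: (x + 17.592)² + (y + 6.269)² = 19.2321677530²
eq3−eq2, eq3−eq1 (x²,y² cancel):
  53.006·x − 43.714·y = -328.655851
  118.634·x + 84.196·y = -5048.079519
det = 53.006·84.196 − -43.714·118.634 = 9648.859852
x = (-328.655851·84.196 − -43.714·-5048.079519) / 9648.859852 = -25.738093
y = (53.006·-5048.079519 − -328.655851·118.634) / 9648.859852 = -23.690752
|P − Q| = √((-25.738093 − 49.637)² + (-23.690752 − 34.574)²) = 95.269019

95.269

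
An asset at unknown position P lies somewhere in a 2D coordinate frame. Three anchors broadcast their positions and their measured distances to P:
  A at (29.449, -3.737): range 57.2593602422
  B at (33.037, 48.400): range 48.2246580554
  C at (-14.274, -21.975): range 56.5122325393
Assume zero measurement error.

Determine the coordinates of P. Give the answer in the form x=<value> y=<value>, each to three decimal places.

eq1: (x − 29.449)² + (y + 3.737)² = 57.2593602422²
eq2: (x − 33.037)² + (y − 48.400)² = 48.2246580554²
eq3: (x + 14.274)² + (y + 21.975)² = 56.5122325393²
eq2−eq1, eq2−eq3 (x²,y² cancel):
  -7.176·x − 104.274·y = -3505.811290
  -94.622·x − 140.750·y = -3615.370450
det = -7.176·-140.750 − -104.274·-94.622 = -8856.592428
x = (-3505.811290·-140.750 − -104.274·-3615.370450) / -8856.592428 = -13.148827
y = (-7.176·-3615.370450 − -3505.811290·-94.622) / -8856.592428 = 34.526030

x=-13.149 y=34.526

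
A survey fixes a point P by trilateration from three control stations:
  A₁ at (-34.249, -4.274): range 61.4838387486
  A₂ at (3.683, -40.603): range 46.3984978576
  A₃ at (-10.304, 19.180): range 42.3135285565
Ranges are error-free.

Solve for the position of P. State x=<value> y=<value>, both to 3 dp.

eq1: (x + 34.249)² + (y + 4.274)² = 61.4838387486²
eq2: (x − 3.683)² + (y + 40.603)² = 46.3984978576²
eq3: (x + 10.304)² + (y − 19.180)² = 42.3135285565²
eq3−eq2, eq3−eq1 (x²,y² cancel):
  27.974·x − 119.566·y = 825.737377
  -47.890·x − 46.908·y = -1272.611467
det = 27.974·-46.908 − -119.566·-47.890 = -7038.220132
x = (825.737377·-46.908 − -119.566·-1272.611467) / -7038.220132 = 27.122589
y = (27.974·-1272.611467 − 825.737377·-47.890) / -7038.220132 = -0.560444

x=27.123 y=-0.560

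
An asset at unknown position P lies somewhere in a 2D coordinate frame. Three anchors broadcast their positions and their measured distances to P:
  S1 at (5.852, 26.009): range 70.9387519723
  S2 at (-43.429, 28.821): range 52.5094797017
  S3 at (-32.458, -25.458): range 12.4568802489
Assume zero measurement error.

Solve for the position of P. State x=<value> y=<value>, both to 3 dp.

x=-44.786 y=-23.671

eq1: (x − 5.852)² + (y − 26.009)² = 70.9387519723²
eq2: (x + 43.429)² + (y − 28.821)² = 52.5094797017²
eq3: (x + 32.458)² + (y + 25.458)² = 12.4568802489²
eq3−eq1, eq3−eq2 (x²,y² cancel):
  76.620·x + 102.934·y = -5868.050209
  -21.942·x + 108.558·y = -1586.975039
det = 76.620·108.558 − 102.934·-21.942 = 10576.291788
x = (-5868.050209·108.558 − 102.934·-1586.975039) / 10576.291788 = -44.786029
y = (76.620·-1586.975039 − -5868.050209·-21.942) / 10576.291788 = -23.670942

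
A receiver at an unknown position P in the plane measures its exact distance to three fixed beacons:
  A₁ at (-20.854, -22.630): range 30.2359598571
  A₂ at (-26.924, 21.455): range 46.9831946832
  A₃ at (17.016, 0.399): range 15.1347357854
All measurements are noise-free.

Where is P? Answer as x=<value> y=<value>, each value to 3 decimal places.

eq1: (x + 20.854)² + (y + 22.630)² = 30.2359598571²
eq2: (x + 26.924)² + (y − 21.455)² = 46.9831946832²
eq3: (x − 17.016)² + (y − 0.399)² = 15.1347357854²
eq1−eq2, eq1−eq3 (x²,y² cancel):
  -12.140·x + 88.170·y = -1054.994729
  75.740·x + 46.058·y = 27.850282
det = -12.140·46.058 − 88.170·75.740 = -7237.139920
x = (-1054.994729·46.058 − 88.170·27.850282) / -7237.139920 = 7.053409
y = (-12.140·27.850282 − -1054.994729·75.740) / -7237.139920 = -10.994288

x=7.053 y=-10.994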